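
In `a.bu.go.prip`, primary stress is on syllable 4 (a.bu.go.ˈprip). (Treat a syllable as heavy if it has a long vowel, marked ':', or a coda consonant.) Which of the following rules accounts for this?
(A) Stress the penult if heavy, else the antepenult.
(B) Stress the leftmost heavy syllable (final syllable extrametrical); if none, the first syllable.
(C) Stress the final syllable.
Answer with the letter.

C

Rule A → syllable 2 (observed: 4).
Rule B → syllable 1 (observed: 4).
Rule C → syllable 4 ✓.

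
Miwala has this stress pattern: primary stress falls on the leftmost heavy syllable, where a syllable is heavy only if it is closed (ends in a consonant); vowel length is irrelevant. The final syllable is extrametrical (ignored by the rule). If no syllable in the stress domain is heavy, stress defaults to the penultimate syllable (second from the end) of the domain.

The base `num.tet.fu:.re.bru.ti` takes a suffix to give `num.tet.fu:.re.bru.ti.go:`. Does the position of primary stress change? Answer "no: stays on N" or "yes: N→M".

no: stays on 1

Base `num.tet.fu:.re.bru.ti` (6 syllables):
  The final syllable (6, ti) is extrametrical; the stress domain is syllables 1–5.
  Weights: 1 num H, 2 tet H, 3 fu: L, 4 re L, 5 bru L.
  Heavy syllables in the domain: 1, 2. The leftmost is syllable 1 (num).
  → primary stress on syllable 1.
Suffixed `num.tet.fu:.re.bru.ti.go:` (7 syllables):
  The final syllable (7, go:) is extrametrical; the stress domain is syllables 1–6.
  Weights: 1 num H, 2 tet H, 3 fu: L, 4 re L, 5 bru L, 6 ti L.
  Heavy syllables in the domain: 1, 2. The leftmost is syllable 1 (num).
  → primary stress on syllable 1.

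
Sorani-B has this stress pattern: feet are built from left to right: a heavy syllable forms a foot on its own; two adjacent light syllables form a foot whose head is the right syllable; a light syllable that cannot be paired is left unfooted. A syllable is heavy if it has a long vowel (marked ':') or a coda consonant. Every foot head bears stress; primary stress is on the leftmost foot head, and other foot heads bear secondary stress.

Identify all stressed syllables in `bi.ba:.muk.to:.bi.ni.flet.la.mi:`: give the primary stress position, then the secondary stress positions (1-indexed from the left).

Weights: 1 bi L, 2 ba: H, 3 muk H, 4 to: H, 5 bi L, 6 ni L, 7 flet H, 8 la L, 9 mi: H.
Parse left to right (heavy = foot alone; LL = one foot; stranded L unfooted): bi (ˈba:) (ˈmuk) (ˈto:) (bi.ˈni) (ˈflet) la (ˈmi:).
Foot heads: 2, 3, 4, 6, 7, 9.
Primary stress on the leftmost head = syllable 2.
Secondary stress on 3, 4, 6, 7, 9: bi.ˈba:.ˌmuk.ˌto:.bi.ˌni.ˌflet.la.ˌmi:.

primary 2, secondary 3, 4, 6, 7, 9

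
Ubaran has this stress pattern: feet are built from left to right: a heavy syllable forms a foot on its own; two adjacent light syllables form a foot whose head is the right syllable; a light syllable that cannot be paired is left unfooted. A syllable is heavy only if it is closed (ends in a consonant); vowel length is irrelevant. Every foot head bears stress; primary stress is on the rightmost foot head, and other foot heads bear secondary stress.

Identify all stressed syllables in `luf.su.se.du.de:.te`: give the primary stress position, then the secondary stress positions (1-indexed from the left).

Weights: 1 luf H, 2 su L, 3 se L, 4 du L, 5 de: L, 6 te L.
Parse left to right (heavy = foot alone; LL = one foot; stranded L unfooted): (ˈluf) (su.ˈse) (du.ˈde:) te.
Foot heads: 1, 3, 5.
Primary stress on the rightmost head = syllable 5.
Secondary stress on 1, 3: ˌluf.su.ˌse.du.ˈde:.te.

primary 5, secondary 1, 3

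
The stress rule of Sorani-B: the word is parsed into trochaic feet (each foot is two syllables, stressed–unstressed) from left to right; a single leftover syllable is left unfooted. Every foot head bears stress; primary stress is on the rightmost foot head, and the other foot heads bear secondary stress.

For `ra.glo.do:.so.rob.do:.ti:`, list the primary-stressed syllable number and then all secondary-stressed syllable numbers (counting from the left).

Parse left to right into trochaic (ˈσσ) feet: (ˈra.glo) (ˈdo:.so) (ˈrob.do:) ti:. Syllable 7 is left unfooted.
Foot heads (stressed positions): 1, 3, 5.
End Rule Rightmost: primary stress on the rightmost head = syllable 5.
Secondary stress on 1, 3: ˌra.glo.ˌdo:.so.ˈrob.do:.ti:.

primary 5, secondary 1, 3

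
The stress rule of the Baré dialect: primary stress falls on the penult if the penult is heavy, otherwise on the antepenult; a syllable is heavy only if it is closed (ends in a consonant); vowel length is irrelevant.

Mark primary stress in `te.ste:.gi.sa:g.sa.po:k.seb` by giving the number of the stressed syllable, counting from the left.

6

Weights: 5 sa L, 6 po:k H, 7 seb H.
The penult (syllable 6, po:k) is heavy, so it takes stress.
Primary stress: syllable 6 → te.ste:.gi.sa:g.sa.ˈpo:k.seb.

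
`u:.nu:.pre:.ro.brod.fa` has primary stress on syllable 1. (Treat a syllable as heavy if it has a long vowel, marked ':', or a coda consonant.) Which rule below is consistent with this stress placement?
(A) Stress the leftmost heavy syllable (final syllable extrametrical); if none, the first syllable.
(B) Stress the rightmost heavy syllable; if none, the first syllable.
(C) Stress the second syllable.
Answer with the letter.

Rule A → syllable 1 ✓.
Rule B → syllable 5 (observed: 1).
Rule C → syllable 2 (observed: 1).

A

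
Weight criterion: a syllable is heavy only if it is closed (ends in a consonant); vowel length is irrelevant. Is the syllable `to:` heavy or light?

`to:`: long vowel, open (no coda). Open (no coda) → light.

light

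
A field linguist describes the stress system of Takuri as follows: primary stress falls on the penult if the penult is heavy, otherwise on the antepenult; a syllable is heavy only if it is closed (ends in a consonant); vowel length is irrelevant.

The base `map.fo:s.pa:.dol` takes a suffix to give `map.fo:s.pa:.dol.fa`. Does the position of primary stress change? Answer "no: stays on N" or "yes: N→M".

yes: 2→4

Base `map.fo:s.pa:.dol` (4 syllables):
  Weights: 2 fo:s H, 3 pa: L, 4 dol H.
  The penult (syllable 3, pa:) is light, so stress falls on the antepenult (syllable 2, fo:s).
  → primary stress on syllable 2.
Suffixed `map.fo:s.pa:.dol.fa` (5 syllables):
  Weights: 3 pa: L, 4 dol H, 5 fa L.
  The penult (syllable 4, dol) is heavy, so it takes stress.
  → primary stress on syllable 4.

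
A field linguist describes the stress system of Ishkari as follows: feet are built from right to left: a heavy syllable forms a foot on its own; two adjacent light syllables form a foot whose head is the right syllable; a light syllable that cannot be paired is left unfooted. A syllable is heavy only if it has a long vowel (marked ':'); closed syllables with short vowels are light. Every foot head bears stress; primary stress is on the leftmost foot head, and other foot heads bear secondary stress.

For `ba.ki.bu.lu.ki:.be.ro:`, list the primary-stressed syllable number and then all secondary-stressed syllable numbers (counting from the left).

Weights: 1 ba L, 2 ki L, 3 bu L, 4 lu L, 5 ki: H, 6 be L, 7 ro: H.
Parse right to left (heavy = foot alone; LL = one foot; stranded L unfooted): (ba.ˈki) (bu.ˈlu) (ˈki:) be (ˈro:).
Foot heads: 2, 4, 5, 7.
Primary stress on the leftmost head = syllable 2.
Secondary stress on 4, 5, 7: ba.ˈki.bu.ˌlu.ˌki:.be.ˌro:.

primary 2, secondary 4, 5, 7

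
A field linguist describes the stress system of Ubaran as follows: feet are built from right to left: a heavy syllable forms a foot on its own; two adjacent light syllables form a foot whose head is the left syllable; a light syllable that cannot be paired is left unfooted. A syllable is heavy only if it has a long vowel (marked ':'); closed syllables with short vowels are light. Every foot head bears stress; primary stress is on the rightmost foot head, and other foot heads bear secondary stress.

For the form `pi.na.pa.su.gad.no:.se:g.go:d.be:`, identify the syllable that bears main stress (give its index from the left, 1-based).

9

Weights: 1 pi L, 2 na L, 3 pa L, 4 su L, 5 gad L, 6 no: H, 7 se:g H, 8 go:d H, 9 be: H.
Parse right to left (heavy = foot alone; LL = one foot; stranded L unfooted): pi (ˈna.pa) (ˈsu.gad) (ˈno:) (ˈse:g) (ˈgo:d) (ˈbe:).
Foot heads: 2, 4, 6, 7, 8, 9.
Primary stress on the rightmost head = syllable 9.
Primary stress: syllable 9 → pi.na.pa.su.gad.no:.se:g.go:d.ˈbe:.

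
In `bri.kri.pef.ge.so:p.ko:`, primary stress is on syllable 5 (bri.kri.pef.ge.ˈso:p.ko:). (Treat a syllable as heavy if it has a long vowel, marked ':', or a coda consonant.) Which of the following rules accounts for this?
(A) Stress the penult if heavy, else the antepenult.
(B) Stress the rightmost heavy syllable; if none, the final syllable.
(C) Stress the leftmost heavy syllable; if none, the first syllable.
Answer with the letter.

A

Rule A → syllable 5 ✓.
Rule B → syllable 6 (observed: 5).
Rule C → syllable 3 (observed: 5).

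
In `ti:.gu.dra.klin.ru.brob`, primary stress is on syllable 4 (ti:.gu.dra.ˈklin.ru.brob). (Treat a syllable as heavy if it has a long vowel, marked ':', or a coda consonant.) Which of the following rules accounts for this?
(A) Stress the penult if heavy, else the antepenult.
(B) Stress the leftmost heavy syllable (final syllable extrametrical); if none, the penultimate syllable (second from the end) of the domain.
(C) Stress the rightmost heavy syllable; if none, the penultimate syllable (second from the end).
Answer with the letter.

Rule A → syllable 4 ✓.
Rule B → syllable 1 (observed: 4).
Rule C → syllable 6 (observed: 4).

A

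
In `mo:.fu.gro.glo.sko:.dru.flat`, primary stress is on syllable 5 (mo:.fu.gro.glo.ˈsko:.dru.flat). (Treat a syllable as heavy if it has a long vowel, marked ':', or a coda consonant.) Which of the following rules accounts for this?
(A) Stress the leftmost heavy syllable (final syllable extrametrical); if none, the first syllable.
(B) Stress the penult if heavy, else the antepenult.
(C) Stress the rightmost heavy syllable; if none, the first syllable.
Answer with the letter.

Rule A → syllable 1 (observed: 5).
Rule B → syllable 5 ✓.
Rule C → syllable 7 (observed: 5).

B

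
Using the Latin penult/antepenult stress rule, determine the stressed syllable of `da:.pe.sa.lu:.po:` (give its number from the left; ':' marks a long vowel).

4

Classical Latin: stress the penult if heavy (long vowel or closed), else the antepenult.
Weights: 3 sa L, 4 lu: H, 5 po: H.
The penult (syllable 4, lu:) is heavy, so it takes stress.
Stress on syllable 4: da:.pe.sa.ˈlu:.po:.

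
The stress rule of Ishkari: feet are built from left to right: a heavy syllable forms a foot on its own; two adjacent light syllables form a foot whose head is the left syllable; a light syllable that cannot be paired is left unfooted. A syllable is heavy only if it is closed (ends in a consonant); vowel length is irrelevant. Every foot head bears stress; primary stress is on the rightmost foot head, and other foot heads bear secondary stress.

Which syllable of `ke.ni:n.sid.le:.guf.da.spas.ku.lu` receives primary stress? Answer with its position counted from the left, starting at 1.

8

Weights: 1 ke L, 2 ni:n H, 3 sid H, 4 le: L, 5 guf H, 6 da L, 7 spas H, 8 ku L, 9 lu L.
Parse left to right (heavy = foot alone; LL = one foot; stranded L unfooted): ke (ˈni:n) (ˈsid) le: (ˈguf) da (ˈspas) (ˈku.lu).
Foot heads: 2, 3, 5, 7, 8.
Primary stress on the rightmost head = syllable 8.
Primary stress: syllable 8 → ke.ni:n.sid.le:.guf.da.spas.ˈku.lu.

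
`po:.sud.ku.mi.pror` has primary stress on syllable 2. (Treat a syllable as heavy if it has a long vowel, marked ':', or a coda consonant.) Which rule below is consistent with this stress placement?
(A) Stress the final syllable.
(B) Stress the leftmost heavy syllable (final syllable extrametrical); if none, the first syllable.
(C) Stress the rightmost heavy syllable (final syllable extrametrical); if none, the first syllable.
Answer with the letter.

C

Rule A → syllable 5 (observed: 2).
Rule B → syllable 1 (observed: 2).
Rule C → syllable 2 ✓.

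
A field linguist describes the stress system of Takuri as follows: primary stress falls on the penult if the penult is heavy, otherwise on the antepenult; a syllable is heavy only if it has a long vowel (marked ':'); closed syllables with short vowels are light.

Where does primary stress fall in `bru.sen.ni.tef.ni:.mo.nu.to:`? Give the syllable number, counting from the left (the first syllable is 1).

Weights: 6 mo L, 7 nu L, 8 to: H.
The penult (syllable 7, nu) is light, so stress falls on the antepenult (syllable 6, mo).
Primary stress: syllable 6 → bru.sen.ni.tef.ni:.ˈmo.nu.to:.

6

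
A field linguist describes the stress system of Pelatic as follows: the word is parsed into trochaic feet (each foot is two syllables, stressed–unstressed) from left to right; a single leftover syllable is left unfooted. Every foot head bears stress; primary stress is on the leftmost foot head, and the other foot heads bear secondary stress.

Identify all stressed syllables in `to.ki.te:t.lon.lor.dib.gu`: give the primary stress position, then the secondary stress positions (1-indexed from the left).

primary 1, secondary 3, 5

Parse left to right into trochaic (ˈσσ) feet: (ˈto.ki) (ˈte:t.lon) (ˈlor.dib) gu. Syllable 7 is left unfooted.
Foot heads (stressed positions): 1, 3, 5.
End Rule Leftmost: primary stress on the leftmost head = syllable 1.
Secondary stress on 3, 5: ˈto.ki.ˌte:t.lon.ˌlor.dib.gu.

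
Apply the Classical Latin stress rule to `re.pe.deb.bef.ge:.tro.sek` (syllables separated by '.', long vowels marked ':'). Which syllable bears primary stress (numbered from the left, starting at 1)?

Classical Latin: stress the penult if heavy (long vowel or closed), else the antepenult.
Weights: 5 ge: H, 6 tro L, 7 sek H.
The penult (syllable 6, tro) is light, so stress falls on the antepenult (syllable 5, ge:).
Stress on syllable 5: re.pe.deb.bef.ˈge:.tro.sek.

5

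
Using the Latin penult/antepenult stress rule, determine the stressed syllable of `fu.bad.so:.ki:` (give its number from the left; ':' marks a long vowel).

3

Classical Latin: stress the penult if heavy (long vowel or closed), else the antepenult.
Weights: 2 bad H, 3 so: H, 4 ki: H.
The penult (syllable 3, so:) is heavy, so it takes stress.
Stress on syllable 3: fu.bad.ˈso:.ki:.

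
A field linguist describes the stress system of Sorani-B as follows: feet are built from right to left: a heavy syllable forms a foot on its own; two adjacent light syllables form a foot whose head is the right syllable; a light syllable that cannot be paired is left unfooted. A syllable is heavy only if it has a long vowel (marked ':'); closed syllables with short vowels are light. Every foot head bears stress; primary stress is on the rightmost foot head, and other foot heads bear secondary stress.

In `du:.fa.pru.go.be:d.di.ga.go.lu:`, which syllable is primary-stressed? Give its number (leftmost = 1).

Weights: 1 du: H, 2 fa L, 3 pru L, 4 go L, 5 be:d H, 6 di L, 7 ga L, 8 go L, 9 lu: H.
Parse right to left (heavy = foot alone; LL = one foot; stranded L unfooted): (ˈdu:) fa (pru.ˈgo) (ˈbe:d) di (ga.ˈgo) (ˈlu:).
Foot heads: 1, 4, 5, 8, 9.
Primary stress on the rightmost head = syllable 9.
Primary stress: syllable 9 → du:.fa.pru.go.be:d.di.ga.go.ˈlu:.

9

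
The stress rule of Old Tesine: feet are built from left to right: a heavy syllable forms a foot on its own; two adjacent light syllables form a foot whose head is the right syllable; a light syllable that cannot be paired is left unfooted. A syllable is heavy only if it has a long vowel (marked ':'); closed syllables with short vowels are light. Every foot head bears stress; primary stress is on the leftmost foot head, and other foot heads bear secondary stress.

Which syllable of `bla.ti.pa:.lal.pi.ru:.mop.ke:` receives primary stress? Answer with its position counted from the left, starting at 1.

Weights: 1 bla L, 2 ti L, 3 pa: H, 4 lal L, 5 pi L, 6 ru: H, 7 mop L, 8 ke: H.
Parse left to right (heavy = foot alone; LL = one foot; stranded L unfooted): (bla.ˈti) (ˈpa:) (lal.ˈpi) (ˈru:) mop (ˈke:).
Foot heads: 2, 3, 5, 6, 8.
Primary stress on the leftmost head = syllable 2.
Primary stress: syllable 2 → bla.ˈti.pa:.lal.pi.ru:.mop.ke:.

2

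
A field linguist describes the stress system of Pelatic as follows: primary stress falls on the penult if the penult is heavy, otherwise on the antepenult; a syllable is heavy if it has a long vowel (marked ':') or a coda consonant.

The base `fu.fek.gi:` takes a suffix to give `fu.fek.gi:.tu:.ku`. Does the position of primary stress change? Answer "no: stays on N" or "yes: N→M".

Base `fu.fek.gi:` (3 syllables):
  Weights: 1 fu L, 2 fek H, 3 gi: H.
  The penult (syllable 2, fek) is heavy, so it takes stress.
  → primary stress on syllable 2.
Suffixed `fu.fek.gi:.tu:.ku` (5 syllables):
  Weights: 3 gi: H, 4 tu: H, 5 ku L.
  The penult (syllable 4, tu:) is heavy, so it takes stress.
  → primary stress on syllable 4.

yes: 2→4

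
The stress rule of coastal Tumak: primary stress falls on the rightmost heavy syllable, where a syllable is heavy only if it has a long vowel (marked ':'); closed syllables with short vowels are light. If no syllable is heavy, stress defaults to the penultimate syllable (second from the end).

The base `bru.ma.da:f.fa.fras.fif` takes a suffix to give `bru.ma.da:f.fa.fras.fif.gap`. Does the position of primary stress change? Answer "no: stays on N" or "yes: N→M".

Base `bru.ma.da:f.fa.fras.fif` (6 syllables):
  Weights: 1 bru L, 2 ma L, 3 da:f H, 4 fa L, 5 fras L, 6 fif L.
  Heavy syllables in the domain: 3. The rightmost is syllable 3 (da:f).
  → primary stress on syllable 3.
Suffixed `bru.ma.da:f.fa.fras.fif.gap` (7 syllables):
  Weights: 1 bru L, 2 ma L, 3 da:f H, 4 fa L, 5 fras L, 6 fif L, 7 gap L.
  Heavy syllables in the domain: 3. The rightmost is syllable 3 (da:f).
  → primary stress on syllable 3.

no: stays on 3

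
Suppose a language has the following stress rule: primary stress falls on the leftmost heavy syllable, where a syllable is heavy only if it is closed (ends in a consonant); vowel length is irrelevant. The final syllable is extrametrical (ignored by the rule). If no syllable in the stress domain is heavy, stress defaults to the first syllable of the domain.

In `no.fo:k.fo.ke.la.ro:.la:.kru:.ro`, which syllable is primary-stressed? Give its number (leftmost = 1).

The final syllable (9, ro) is extrametrical; the stress domain is syllables 1–8.
Weights: 1 no L, 2 fo:k H, 3 fo L, 4 ke L, 5 la L, 6 ro: L, 7 la: L, 8 kru: L.
Heavy syllables in the domain: 2. The leftmost is syllable 2 (fo:k).
Primary stress: syllable 2 → no.ˈfo:k.fo.ke.la.ro:.la:.kru:.ro.

2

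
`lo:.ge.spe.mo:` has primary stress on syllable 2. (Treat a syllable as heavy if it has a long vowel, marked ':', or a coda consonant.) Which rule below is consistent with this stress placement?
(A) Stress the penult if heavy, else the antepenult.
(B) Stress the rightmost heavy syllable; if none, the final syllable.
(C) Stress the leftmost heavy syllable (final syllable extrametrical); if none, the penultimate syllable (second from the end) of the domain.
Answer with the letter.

A

Rule A → syllable 2 ✓.
Rule B → syllable 4 (observed: 2).
Rule C → syllable 1 (observed: 2).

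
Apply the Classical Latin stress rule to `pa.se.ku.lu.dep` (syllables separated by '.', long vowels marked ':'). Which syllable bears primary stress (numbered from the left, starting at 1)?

Classical Latin: stress the penult if heavy (long vowel or closed), else the antepenult.
Weights: 3 ku L, 4 lu L, 5 dep H.
The penult (syllable 4, lu) is light, so stress falls on the antepenult (syllable 3, ku).
Stress on syllable 3: pa.se.ˈku.lu.dep.

3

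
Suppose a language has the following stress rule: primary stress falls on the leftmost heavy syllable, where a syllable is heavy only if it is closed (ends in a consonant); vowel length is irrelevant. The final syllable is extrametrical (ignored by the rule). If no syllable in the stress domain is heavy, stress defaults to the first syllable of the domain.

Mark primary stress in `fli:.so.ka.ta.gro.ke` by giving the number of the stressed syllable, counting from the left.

The final syllable (6, ke) is extrametrical; the stress domain is syllables 1–5.
Weights: 1 fli: L, 2 so L, 3 ka L, 4 ta L, 5 gro L.
No heavy syllable in the domain; default to the first syllable of the domain = syllable 1.
Primary stress: syllable 1 → ˈfli:.so.ka.ta.gro.ke.

1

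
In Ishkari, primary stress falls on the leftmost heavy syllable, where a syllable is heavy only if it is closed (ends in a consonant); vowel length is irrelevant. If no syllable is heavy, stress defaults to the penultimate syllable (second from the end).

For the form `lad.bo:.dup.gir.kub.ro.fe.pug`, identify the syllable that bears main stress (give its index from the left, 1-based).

1

Weights: 1 lad H, 2 bo: L, 3 dup H, 4 gir H, 5 kub H, 6 ro L, 7 fe L, 8 pug H.
Heavy syllables in the domain: 1, 3, 4, 5, 8. The leftmost is syllable 1 (lad).
Primary stress: syllable 1 → ˈlad.bo:.dup.gir.kub.ro.fe.pug.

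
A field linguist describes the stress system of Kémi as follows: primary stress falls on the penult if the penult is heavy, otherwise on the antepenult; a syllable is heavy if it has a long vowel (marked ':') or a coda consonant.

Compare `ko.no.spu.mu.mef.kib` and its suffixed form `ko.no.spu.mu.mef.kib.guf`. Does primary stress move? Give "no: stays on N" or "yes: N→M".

Base `ko.no.spu.mu.mef.kib` (6 syllables):
  Weights: 4 mu L, 5 mef H, 6 kib H.
  The penult (syllable 5, mef) is heavy, so it takes stress.
  → primary stress on syllable 5.
Suffixed `ko.no.spu.mu.mef.kib.guf` (7 syllables):
  Weights: 5 mef H, 6 kib H, 7 guf H.
  The penult (syllable 6, kib) is heavy, so it takes stress.
  → primary stress on syllable 6.

yes: 5→6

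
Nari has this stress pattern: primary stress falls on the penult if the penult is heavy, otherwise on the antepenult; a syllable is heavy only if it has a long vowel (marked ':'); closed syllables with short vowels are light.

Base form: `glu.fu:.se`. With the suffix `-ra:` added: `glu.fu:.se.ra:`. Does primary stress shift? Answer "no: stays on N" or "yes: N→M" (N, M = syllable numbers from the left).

no: stays on 2

Base `glu.fu:.se` (3 syllables):
  Weights: 1 glu L, 2 fu: H, 3 se L.
  The penult (syllable 2, fu:) is heavy, so it takes stress.
  → primary stress on syllable 2.
Suffixed `glu.fu:.se.ra:` (4 syllables):
  Weights: 2 fu: H, 3 se L, 4 ra: H.
  The penult (syllable 3, se) is light, so stress falls on the antepenult (syllable 2, fu:).
  → primary stress on syllable 2.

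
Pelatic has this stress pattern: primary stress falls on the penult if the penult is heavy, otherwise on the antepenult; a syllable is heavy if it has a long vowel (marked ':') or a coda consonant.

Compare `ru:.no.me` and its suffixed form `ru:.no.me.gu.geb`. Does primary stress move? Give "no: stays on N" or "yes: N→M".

yes: 1→3

Base `ru:.no.me` (3 syllables):
  Weights: 1 ru: H, 2 no L, 3 me L.
  The penult (syllable 2, no) is light, so stress falls on the antepenult (syllable 1, ru:).
  → primary stress on syllable 1.
Suffixed `ru:.no.me.gu.geb` (5 syllables):
  Weights: 3 me L, 4 gu L, 5 geb H.
  The penult (syllable 4, gu) is light, so stress falls on the antepenult (syllable 3, me).
  → primary stress on syllable 3.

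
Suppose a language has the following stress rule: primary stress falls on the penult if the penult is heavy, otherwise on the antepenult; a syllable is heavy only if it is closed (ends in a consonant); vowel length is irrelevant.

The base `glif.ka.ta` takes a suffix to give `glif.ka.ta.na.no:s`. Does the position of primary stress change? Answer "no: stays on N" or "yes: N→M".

yes: 1→3

Base `glif.ka.ta` (3 syllables):
  Weights: 1 glif H, 2 ka L, 3 ta L.
  The penult (syllable 2, ka) is light, so stress falls on the antepenult (syllable 1, glif).
  → primary stress on syllable 1.
Suffixed `glif.ka.ta.na.no:s` (5 syllables):
  Weights: 3 ta L, 4 na L, 5 no:s H.
  The penult (syllable 4, na) is light, so stress falls on the antepenult (syllable 3, ta).
  → primary stress on syllable 3.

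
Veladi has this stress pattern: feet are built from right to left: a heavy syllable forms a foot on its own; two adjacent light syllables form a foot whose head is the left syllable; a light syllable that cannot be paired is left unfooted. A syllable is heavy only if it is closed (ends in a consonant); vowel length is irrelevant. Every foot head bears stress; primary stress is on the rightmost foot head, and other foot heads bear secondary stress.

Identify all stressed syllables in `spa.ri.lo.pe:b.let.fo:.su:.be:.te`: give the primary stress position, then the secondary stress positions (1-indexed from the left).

primary 8, secondary 2, 4, 5, 6

Weights: 1 spa L, 2 ri L, 3 lo L, 4 pe:b H, 5 let H, 6 fo: L, 7 su: L, 8 be: L, 9 te L.
Parse right to left (heavy = foot alone; LL = one foot; stranded L unfooted): spa (ˈri.lo) (ˈpe:b) (ˈlet) (ˈfo:.su:) (ˈbe:.te).
Foot heads: 2, 4, 5, 6, 8.
Primary stress on the rightmost head = syllable 8.
Secondary stress on 2, 4, 5, 6: spa.ˌri.lo.ˌpe:b.ˌlet.ˌfo:.su:.ˈbe:.te.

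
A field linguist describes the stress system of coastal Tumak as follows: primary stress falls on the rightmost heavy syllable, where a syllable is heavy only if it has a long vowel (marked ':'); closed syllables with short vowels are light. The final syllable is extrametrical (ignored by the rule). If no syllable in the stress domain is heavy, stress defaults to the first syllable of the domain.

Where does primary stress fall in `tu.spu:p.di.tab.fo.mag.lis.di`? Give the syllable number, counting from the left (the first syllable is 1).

2

The final syllable (8, di) is extrametrical; the stress domain is syllables 1–7.
Weights: 1 tu L, 2 spu:p H, 3 di L, 4 tab L, 5 fo L, 6 mag L, 7 lis L.
Heavy syllables in the domain: 2. The rightmost is syllable 2 (spu:p).
Primary stress: syllable 2 → tu.ˈspu:p.di.tab.fo.mag.lis.di.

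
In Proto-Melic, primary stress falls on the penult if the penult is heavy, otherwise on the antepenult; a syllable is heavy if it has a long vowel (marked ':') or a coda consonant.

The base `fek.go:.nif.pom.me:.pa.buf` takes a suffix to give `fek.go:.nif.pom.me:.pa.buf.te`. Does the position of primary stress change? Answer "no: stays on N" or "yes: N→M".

yes: 5→7

Base `fek.go:.nif.pom.me:.pa.buf` (7 syllables):
  Weights: 5 me: H, 6 pa L, 7 buf H.
  The penult (syllable 6, pa) is light, so stress falls on the antepenult (syllable 5, me:).
  → primary stress on syllable 5.
Suffixed `fek.go:.nif.pom.me:.pa.buf.te` (8 syllables):
  Weights: 6 pa L, 7 buf H, 8 te L.
  The penult (syllable 7, buf) is heavy, so it takes stress.
  → primary stress on syllable 7.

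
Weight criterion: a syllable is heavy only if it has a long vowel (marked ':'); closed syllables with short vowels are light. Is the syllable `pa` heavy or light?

`pa`: short vowel, open (no coda). Short vowel → light.

light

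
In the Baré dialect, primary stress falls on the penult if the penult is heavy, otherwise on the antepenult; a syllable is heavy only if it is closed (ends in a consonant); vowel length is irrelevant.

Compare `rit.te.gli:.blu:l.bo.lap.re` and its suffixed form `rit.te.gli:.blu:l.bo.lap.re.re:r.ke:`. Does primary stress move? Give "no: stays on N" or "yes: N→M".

Base `rit.te.gli:.blu:l.bo.lap.re` (7 syllables):
  Weights: 5 bo L, 6 lap H, 7 re L.
  The penult (syllable 6, lap) is heavy, so it takes stress.
  → primary stress on syllable 6.
Suffixed `rit.te.gli:.blu:l.bo.lap.re.re:r.ke:` (9 syllables):
  Weights: 7 re L, 8 re:r H, 9 ke: L.
  The penult (syllable 8, re:r) is heavy, so it takes stress.
  → primary stress on syllable 8.

yes: 6→8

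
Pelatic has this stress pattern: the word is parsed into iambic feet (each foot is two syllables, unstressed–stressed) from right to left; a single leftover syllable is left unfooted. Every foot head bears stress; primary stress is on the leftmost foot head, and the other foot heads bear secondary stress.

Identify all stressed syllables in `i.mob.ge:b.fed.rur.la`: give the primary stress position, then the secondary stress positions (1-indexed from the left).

primary 2, secondary 4, 6

Parse right to left into iambic (σˈσ) feet: (i.ˈmob) (ge:b.ˈfed) (rur.ˈla).
Foot heads (stressed positions): 2, 4, 6.
End Rule Leftmost: primary stress on the leftmost head = syllable 2.
Secondary stress on 4, 6: i.ˈmob.ge:b.ˌfed.rur.ˌla.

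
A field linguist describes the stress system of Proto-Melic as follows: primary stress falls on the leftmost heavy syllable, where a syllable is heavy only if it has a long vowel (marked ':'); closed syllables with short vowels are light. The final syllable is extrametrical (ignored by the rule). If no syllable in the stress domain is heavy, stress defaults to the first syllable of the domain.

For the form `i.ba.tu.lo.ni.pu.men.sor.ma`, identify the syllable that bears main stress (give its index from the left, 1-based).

The final syllable (9, ma) is extrametrical; the stress domain is syllables 1–8.
Weights: 1 i L, 2 ba L, 3 tu L, 4 lo L, 5 ni L, 6 pu L, 7 men L, 8 sor L.
No heavy syllable in the domain; default to the first syllable of the domain = syllable 1.
Primary stress: syllable 1 → ˈi.ba.tu.lo.ni.pu.men.sor.ma.

1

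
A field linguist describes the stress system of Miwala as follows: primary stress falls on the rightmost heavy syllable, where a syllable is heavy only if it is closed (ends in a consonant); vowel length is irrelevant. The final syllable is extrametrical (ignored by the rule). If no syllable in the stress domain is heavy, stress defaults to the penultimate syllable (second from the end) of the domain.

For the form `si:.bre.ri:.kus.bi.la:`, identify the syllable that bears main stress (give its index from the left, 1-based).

The final syllable (6, la:) is extrametrical; the stress domain is syllables 1–5.
Weights: 1 si: L, 2 bre L, 3 ri: L, 4 kus H, 5 bi L.
Heavy syllables in the domain: 4. The rightmost is syllable 4 (kus).
Primary stress: syllable 4 → si:.bre.ri:.ˈkus.bi.la:.

4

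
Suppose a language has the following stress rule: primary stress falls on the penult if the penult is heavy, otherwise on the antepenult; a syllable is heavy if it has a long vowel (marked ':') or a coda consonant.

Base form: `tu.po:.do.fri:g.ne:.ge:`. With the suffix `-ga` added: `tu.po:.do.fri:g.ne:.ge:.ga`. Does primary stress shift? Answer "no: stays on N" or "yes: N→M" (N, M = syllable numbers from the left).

yes: 5→6

Base `tu.po:.do.fri:g.ne:.ge:` (6 syllables):
  Weights: 4 fri:g H, 5 ne: H, 6 ge: H.
  The penult (syllable 5, ne:) is heavy, so it takes stress.
  → primary stress on syllable 5.
Suffixed `tu.po:.do.fri:g.ne:.ge:.ga` (7 syllables):
  Weights: 5 ne: H, 6 ge: H, 7 ga L.
  The penult (syllable 6, ge:) is heavy, so it takes stress.
  → primary stress on syllable 6.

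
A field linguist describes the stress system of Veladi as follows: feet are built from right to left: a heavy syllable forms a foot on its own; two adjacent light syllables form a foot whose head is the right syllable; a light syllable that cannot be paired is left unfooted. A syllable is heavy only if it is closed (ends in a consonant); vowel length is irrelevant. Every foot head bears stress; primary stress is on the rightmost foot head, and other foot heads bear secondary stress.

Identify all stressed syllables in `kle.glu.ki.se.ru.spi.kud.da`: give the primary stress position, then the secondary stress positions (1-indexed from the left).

primary 7, secondary 2, 4, 6

Weights: 1 kle L, 2 glu L, 3 ki L, 4 se L, 5 ru L, 6 spi L, 7 kud H, 8 da L.
Parse right to left (heavy = foot alone; LL = one foot; stranded L unfooted): (kle.ˈglu) (ki.ˈse) (ru.ˈspi) (ˈkud) da.
Foot heads: 2, 4, 6, 7.
Primary stress on the rightmost head = syllable 7.
Secondary stress on 2, 4, 6: kle.ˌglu.ki.ˌse.ru.ˌspi.ˈkud.da.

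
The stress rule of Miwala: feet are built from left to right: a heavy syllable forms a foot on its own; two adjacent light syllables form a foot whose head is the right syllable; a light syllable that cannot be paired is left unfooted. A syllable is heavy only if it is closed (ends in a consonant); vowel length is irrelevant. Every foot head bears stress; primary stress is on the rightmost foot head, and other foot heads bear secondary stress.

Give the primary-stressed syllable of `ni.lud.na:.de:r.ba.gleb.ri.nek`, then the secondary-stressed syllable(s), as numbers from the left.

primary 8, secondary 2, 4, 6

Weights: 1 ni L, 2 lud H, 3 na: L, 4 de:r H, 5 ba L, 6 gleb H, 7 ri L, 8 nek H.
Parse left to right (heavy = foot alone; LL = one foot; stranded L unfooted): ni (ˈlud) na: (ˈde:r) ba (ˈgleb) ri (ˈnek).
Foot heads: 2, 4, 6, 8.
Primary stress on the rightmost head = syllable 8.
Secondary stress on 2, 4, 6: ni.ˌlud.na:.ˌde:r.ba.ˌgleb.ri.ˈnek.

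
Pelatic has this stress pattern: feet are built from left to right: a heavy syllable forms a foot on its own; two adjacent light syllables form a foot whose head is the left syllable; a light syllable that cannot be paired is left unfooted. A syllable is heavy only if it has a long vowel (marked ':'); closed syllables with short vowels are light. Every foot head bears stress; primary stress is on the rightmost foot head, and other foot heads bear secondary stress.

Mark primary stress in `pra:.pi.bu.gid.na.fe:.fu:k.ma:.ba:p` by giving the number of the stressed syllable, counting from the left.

Weights: 1 pra: H, 2 pi L, 3 bu L, 4 gid L, 5 na L, 6 fe: H, 7 fu:k H, 8 ma: H, 9 ba:p H.
Parse left to right (heavy = foot alone; LL = one foot; stranded L unfooted): (ˈpra:) (ˈpi.bu) (ˈgid.na) (ˈfe:) (ˈfu:k) (ˈma:) (ˈba:p).
Foot heads: 1, 2, 4, 6, 7, 8, 9.
Primary stress on the rightmost head = syllable 9.
Primary stress: syllable 9 → pra:.pi.bu.gid.na.fe:.fu:k.ma:.ˈba:p.

9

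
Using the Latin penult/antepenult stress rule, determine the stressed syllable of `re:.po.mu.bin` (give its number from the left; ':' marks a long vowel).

Classical Latin: stress the penult if heavy (long vowel or closed), else the antepenult.
Weights: 2 po L, 3 mu L, 4 bin H.
The penult (syllable 3, mu) is light, so stress falls on the antepenult (syllable 2, po).
Stress on syllable 2: re:.ˈpo.mu.bin.

2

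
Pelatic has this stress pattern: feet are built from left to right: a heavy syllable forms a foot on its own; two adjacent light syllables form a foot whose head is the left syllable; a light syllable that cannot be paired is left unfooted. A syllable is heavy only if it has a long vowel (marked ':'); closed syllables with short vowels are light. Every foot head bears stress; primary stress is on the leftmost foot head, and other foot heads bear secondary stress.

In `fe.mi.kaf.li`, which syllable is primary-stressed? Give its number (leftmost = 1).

Weights: 1 fe L, 2 mi L, 3 kaf L, 4 li L.
Parse left to right (heavy = foot alone; LL = one foot; stranded L unfooted): (ˈfe.mi) (ˈkaf.li).
Foot heads: 1, 3.
Primary stress on the leftmost head = syllable 1.
Primary stress: syllable 1 → ˈfe.mi.kaf.li.

1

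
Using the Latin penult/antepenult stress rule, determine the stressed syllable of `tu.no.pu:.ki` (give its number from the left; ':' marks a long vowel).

3

Classical Latin: stress the penult if heavy (long vowel or closed), else the antepenult.
Weights: 2 no L, 3 pu: H, 4 ki L.
The penult (syllable 3, pu:) is heavy, so it takes stress.
Stress on syllable 3: tu.no.ˈpu:.ki.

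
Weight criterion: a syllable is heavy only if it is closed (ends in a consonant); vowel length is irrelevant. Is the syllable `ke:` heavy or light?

`ke:`: long vowel, open (no coda). Open (no coda) → light.

light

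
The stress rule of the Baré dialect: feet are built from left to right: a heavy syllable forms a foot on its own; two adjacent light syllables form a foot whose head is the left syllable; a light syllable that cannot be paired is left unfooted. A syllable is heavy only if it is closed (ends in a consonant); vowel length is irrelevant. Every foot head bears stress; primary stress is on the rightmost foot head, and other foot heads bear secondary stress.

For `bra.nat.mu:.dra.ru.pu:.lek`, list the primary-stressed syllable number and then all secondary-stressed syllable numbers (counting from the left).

Weights: 1 bra L, 2 nat H, 3 mu: L, 4 dra L, 5 ru L, 6 pu: L, 7 lek H.
Parse left to right (heavy = foot alone; LL = one foot; stranded L unfooted): bra (ˈnat) (ˈmu:.dra) (ˈru.pu:) (ˈlek).
Foot heads: 2, 3, 5, 7.
Primary stress on the rightmost head = syllable 7.
Secondary stress on 2, 3, 5: bra.ˌnat.ˌmu:.dra.ˌru.pu:.ˈlek.

primary 7, secondary 2, 3, 5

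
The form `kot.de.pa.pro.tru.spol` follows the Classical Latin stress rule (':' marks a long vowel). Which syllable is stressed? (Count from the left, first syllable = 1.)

4

Classical Latin: stress the penult if heavy (long vowel or closed), else the antepenult.
Weights: 4 pro L, 5 tru L, 6 spol H.
The penult (syllable 5, tru) is light, so stress falls on the antepenult (syllable 4, pro).
Stress on syllable 4: kot.de.pa.ˈpro.tru.spol.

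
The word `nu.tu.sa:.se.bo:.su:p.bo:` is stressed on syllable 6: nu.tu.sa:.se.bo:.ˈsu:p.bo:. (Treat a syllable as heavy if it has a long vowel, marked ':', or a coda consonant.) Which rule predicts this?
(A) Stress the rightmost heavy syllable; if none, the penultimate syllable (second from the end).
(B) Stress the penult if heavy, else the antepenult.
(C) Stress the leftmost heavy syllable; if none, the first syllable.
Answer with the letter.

Rule A → syllable 7 (observed: 6).
Rule B → syllable 6 ✓.
Rule C → syllable 3 (observed: 6).

B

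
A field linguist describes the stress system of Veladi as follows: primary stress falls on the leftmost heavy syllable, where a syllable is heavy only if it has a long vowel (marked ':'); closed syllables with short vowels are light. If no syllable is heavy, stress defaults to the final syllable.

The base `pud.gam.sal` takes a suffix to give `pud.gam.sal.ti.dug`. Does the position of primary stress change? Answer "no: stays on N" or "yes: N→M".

Base `pud.gam.sal` (3 syllables):
  Weights: 1 pud L, 2 gam L, 3 sal L.
  No heavy syllable in the domain; default to the final syllable = syllable 3.
  → primary stress on syllable 3.
Suffixed `pud.gam.sal.ti.dug` (5 syllables):
  Weights: 1 pud L, 2 gam L, 3 sal L, 4 ti L, 5 dug L.
  No heavy syllable in the domain; default to the final syllable = syllable 5.
  → primary stress on syllable 5.

yes: 3→5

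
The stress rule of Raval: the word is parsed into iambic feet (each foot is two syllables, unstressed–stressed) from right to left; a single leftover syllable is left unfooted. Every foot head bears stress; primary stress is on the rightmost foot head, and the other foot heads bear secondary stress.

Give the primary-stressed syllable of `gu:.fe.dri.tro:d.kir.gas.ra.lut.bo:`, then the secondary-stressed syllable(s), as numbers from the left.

primary 9, secondary 3, 5, 7

Parse right to left into iambic (σˈσ) feet: gu: (fe.ˈdri) (tro:d.ˈkir) (gas.ˈra) (lut.ˈbo:). Syllable 1 is left unfooted.
Foot heads (stressed positions): 3, 5, 7, 9.
End Rule Rightmost: primary stress on the rightmost head = syllable 9.
Secondary stress on 3, 5, 7: gu:.fe.ˌdri.tro:d.ˌkir.gas.ˌra.lut.ˈbo:.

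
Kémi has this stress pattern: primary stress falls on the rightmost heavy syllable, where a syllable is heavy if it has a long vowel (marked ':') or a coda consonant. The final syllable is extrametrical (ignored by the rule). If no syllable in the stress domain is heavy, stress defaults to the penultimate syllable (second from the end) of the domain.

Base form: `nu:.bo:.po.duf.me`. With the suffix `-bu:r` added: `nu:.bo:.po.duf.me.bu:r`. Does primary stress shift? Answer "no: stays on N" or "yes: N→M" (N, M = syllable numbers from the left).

no: stays on 4

Base `nu:.bo:.po.duf.me` (5 syllables):
  The final syllable (5, me) is extrametrical; the stress domain is syllables 1–4.
  Weights: 1 nu: H, 2 bo: H, 3 po L, 4 duf H.
  Heavy syllables in the domain: 1, 2, 4. The rightmost is syllable 4 (duf).
  → primary stress on syllable 4.
Suffixed `nu:.bo:.po.duf.me.bu:r` (6 syllables):
  The final syllable (6, bu:r) is extrametrical; the stress domain is syllables 1–5.
  Weights: 1 nu: H, 2 bo: H, 3 po L, 4 duf H, 5 me L.
  Heavy syllables in the domain: 1, 2, 4. The rightmost is syllable 4 (duf).
  → primary stress on syllable 4.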